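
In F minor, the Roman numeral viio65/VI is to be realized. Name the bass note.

Eb

The applied chord viio65/VI is rooted on C: C-Eb-Gb-Bbb.
The figure 65 means first inversion — the third is in the bass.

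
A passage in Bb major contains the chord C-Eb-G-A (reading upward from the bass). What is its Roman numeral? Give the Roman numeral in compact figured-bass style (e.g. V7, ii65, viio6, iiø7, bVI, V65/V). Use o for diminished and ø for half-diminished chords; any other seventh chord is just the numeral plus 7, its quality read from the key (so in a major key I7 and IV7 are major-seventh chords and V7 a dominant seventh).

viiø65

The pitches A-C-Eb-G form a half-diminished seventh chord rooted on A.
A is scale degree 7 in Bb major, and a half-diminished seventh chord on that degree is written viiø7.
With C in the bass the chord is in first inversion, so the figured bass is 65.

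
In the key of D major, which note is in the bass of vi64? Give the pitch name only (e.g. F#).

F#

vi in D major has root B; the chord is B-D-F#.
The figure 64 means second inversion — the fifth is in the bass.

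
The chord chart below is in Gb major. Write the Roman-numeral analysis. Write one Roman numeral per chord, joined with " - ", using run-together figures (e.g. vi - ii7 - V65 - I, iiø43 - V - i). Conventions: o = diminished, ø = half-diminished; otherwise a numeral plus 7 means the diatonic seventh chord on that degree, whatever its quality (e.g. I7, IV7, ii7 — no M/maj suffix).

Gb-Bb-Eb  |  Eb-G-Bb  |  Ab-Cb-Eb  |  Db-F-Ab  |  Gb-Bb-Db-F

Gb-Bb-Eb: root Eb is the submediant; minor triad there is vi6.
Eb-G-Bb: a major triad on Eb, the applied dominant of ii → V/ii.
Ab-Cb-Eb: minor triad on Ab = scale degree 2 → ii.
Db-F-Ab has root Db, degree 5 in Gb major, so V.
Gb-Bb-Db-F has root Gb, degree 1 in Gb major, so I7.

vi6 - V/ii - ii - V - I7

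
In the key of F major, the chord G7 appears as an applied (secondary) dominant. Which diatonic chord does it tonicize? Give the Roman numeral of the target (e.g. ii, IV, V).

The chord is a dominant seventh chord on G.
A dominant resolves down a perfect fifth: G → C. In F major, C is scale degree 5, i.e. V.

V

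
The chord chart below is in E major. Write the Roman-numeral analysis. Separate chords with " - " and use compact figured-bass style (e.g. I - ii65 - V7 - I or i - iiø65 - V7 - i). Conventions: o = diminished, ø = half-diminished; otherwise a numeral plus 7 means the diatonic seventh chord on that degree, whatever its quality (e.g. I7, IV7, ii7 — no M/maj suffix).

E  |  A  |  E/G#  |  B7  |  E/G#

I - IV - I6 - V7 - I6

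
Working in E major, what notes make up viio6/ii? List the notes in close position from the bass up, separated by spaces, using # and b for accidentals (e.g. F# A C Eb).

G# B E#

viio6/ii is a secondary leading-tone chord. The target ii is F# in E major; the applied chord is rooted a semitone below, on E#.
Building a diminished triad on E# gives E#-G#-B.
The figured bass 6 indicates first inversion, placing the third (G#) in the bass: G#-B-E#.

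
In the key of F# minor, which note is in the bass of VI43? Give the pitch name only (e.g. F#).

A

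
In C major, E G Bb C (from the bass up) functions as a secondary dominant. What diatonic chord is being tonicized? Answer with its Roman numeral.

The chord is a dominant seventh chord on C.
A dominant resolves down a perfect fifth: C → F. In C major, F is scale degree 4, i.e. IV.

IV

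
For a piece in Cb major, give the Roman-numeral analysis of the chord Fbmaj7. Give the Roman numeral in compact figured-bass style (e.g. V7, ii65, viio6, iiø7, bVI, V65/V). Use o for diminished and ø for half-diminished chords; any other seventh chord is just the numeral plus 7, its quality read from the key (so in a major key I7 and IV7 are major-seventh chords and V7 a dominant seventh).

IV7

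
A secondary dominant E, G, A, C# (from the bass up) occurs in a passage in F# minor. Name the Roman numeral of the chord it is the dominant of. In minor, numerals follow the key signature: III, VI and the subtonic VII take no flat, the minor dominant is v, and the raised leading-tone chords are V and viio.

The chord is a dominant seventh chord on A.
A dominant resolves down a perfect fifth: A → D. In F# minor, D is scale degree 6, i.e. VI.

VI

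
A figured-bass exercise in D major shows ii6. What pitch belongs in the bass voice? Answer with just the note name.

G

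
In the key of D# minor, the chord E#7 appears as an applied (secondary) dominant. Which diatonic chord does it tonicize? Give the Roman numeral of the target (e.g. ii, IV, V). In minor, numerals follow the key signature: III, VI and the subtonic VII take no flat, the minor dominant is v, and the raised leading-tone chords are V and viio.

The chord is a dominant seventh chord on E#.
A dominant resolves down a perfect fifth: E# → A#. In D# minor, A# is scale degree 5, i.e. V.

V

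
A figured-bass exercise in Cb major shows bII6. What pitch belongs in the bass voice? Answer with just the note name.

bII in Cb major has root Dbb; the chord is Dbb-Fb-Abb.
The figure 6 means first inversion — the third is in the bass.

Fb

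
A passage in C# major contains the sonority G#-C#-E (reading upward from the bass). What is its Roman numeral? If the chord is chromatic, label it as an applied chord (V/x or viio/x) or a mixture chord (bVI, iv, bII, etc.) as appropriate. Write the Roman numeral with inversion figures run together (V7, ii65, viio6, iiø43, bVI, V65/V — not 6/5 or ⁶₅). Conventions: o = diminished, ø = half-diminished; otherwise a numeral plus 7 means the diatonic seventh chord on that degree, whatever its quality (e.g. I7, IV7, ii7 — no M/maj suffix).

i64

The pitches C#-E-G# form a minor triad rooted on C#.
C# is the first degree of C# major. This is the minor tonic, borrowed from the parallel minor.
With G# in the bass the chord is in second inversion, so the figured bass is 64.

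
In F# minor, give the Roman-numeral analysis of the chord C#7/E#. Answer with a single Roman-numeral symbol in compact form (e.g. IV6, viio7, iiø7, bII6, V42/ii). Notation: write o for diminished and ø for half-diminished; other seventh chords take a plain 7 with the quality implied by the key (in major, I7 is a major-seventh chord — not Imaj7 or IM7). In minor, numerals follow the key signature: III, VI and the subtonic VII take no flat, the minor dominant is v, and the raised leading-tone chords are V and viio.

V65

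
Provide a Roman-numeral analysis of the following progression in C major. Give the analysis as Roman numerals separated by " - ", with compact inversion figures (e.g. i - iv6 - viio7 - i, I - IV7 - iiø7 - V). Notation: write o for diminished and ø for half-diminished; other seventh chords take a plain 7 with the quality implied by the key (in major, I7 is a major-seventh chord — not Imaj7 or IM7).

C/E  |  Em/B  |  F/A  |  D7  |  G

I6 - iii64 - IV6 - V7/V - V

C/E: major triad on C = scale degree 1 → I6.
Em/B: minor triad on E = scale degree 3 → iii64.
F/A: major triad on F = scale degree 4 → IV6.
D7: a dominant seventh chord on D, the applied dominant of V → V7/V.
G has root G, degree 5 in C major, so V.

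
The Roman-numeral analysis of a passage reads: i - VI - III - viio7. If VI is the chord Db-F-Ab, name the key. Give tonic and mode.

F minor

The chord Db is a major triad rooted on Db; its label is VI.
Counting down 5 scale steps from Db places the tonic on F; a major triad on degree 6 is diatonic only in minor.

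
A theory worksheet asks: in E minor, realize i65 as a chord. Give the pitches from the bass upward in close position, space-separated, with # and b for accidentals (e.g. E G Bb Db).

G B D E

In E minor, the tonic is E, and the diatonic chord built there is a minor seventh chord.
That chord is spelled E-G-B-D.
The figured bass 65 indicates first inversion, placing the third (G) in the bass: G-B-D-E.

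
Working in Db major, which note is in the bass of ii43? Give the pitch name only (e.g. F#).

Bb

ii in Db major has root Eb; the chord is Eb-Gb-Bb-Db.
The figure 43 means second inversion — the fifth is in the bass.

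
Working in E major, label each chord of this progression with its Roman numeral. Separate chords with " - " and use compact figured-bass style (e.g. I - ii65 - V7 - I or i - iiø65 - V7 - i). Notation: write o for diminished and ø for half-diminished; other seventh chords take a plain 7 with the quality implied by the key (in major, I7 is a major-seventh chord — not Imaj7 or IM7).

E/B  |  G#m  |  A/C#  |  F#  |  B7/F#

E/B: root E is the tonic; major triad there is I64.
G#m: minor triad on G# = scale degree 3 → iii.
A/C#: root A is the subdominant; major triad there is IV6.
F# is the secondary dominant of V (major triad on F#): V/V.
B7/F# has root B, degree 5 in E major, so V43.

I64 - iii - IV6 - V/V - V43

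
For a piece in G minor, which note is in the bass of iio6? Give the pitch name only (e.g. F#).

iio in G minor has root A; the chord is A-C-Eb.
The figure 6 means first inversion — the third is in the bass.

C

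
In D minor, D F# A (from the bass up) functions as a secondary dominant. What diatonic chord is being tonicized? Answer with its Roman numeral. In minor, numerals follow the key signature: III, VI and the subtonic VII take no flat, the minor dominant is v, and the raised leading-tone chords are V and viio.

iv

The chord is a major triad on D.
A dominant resolves down a perfect fifth: D → G. In D minor, G is scale degree 4, i.e. iv.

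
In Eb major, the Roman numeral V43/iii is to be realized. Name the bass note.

The applied chord V43/iii is rooted on D: D-F#-A-C.
The figure 43 means second inversion — the fifth is in the bass.

A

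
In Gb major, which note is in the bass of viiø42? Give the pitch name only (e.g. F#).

viiø in Gb major has root F; the chord is F-Ab-Cb-Eb.
The figure 42 means third inversion — the seventh is in the bass.

Eb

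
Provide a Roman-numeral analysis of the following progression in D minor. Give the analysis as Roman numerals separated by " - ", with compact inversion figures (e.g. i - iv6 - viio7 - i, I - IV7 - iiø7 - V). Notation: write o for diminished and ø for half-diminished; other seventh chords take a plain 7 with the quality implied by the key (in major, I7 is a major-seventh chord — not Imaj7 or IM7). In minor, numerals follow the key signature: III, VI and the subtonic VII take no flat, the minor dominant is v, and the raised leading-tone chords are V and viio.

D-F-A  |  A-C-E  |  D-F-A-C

i - v - i7

D-F-A has root D, degree 1 in D minor, so i.
A-C-E: minor triad on A = scale degree 5 → v.
D-F-A-C: minor seventh chord on D = scale degree 1 → i7.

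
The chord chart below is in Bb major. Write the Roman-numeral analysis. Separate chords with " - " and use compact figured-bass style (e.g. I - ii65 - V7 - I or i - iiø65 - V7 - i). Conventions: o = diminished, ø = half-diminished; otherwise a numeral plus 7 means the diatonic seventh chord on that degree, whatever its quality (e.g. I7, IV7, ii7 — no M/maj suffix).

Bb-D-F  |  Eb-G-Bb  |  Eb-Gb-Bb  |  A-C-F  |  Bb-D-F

Bb-D-F: root Bb is the tonic; major triad there is I.
Eb-G-Bb: root Eb is the subdominant; major triad there is IV.
Eb-Gb-Bb: Eb with this quality isn't in the key; it's iv, borrowed from the parallel minor.
A-C-F: major triad on F = scale degree 5 → V6.
Bb-D-F: major triad on Bb = scale degree 1 → I.

I - IV - iv - V6 - I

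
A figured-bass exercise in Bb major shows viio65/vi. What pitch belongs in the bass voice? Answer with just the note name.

A

The applied chord viio65/vi is rooted on F#: F#-A-C-Eb.
The figure 65 means first inversion — the third is in the bass.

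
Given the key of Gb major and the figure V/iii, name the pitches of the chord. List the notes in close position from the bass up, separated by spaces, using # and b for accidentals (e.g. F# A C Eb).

F A C

The slash means an applied dominant: we want the dominant of iii. In Gb major, iii is Bb minor, and its dominant is built on F.
Building a major triad on F gives F-A-C.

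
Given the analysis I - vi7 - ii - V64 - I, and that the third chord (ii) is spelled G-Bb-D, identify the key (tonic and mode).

The anchor chord is a minor triad on G, labeled ii.
ii on G implies G is the supertonic; that puts the tonic at F, and the lowercase numeral fits major mode.

F major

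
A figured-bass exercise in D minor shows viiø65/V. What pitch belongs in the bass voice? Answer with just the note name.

The applied chord viiø65/V is rooted on G#: G#-B-D-F#.
The figure 65 means first inversion — the third is in the bass.

B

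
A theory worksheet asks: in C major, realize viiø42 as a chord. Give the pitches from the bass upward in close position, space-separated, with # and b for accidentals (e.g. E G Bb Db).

In C major, the leading tone is B, and the diatonic chord built there is a half-diminished seventh chord.
That chord is spelled B-D-F-A.
With the 42 figure the chord is in third inversion; from the bass A upward in close position it reads A-B-D-F.

A B D F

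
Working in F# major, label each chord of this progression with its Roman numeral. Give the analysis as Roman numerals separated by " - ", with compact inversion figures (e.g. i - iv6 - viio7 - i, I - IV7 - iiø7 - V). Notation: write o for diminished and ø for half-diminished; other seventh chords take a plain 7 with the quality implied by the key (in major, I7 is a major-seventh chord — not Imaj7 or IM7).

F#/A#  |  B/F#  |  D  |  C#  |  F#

F#/A#: major triad on F# = scale degree 1 → I6.
B/F#: major triad on B = scale degree 4 → IV64.
D: D with this quality isn't in the key; it's bVI, borrowed from the parallel minor.
C#: root C# is the dominant; major triad there is V.
F# has root F#, degree 1 in F# major, so I.

I6 - IV64 - bVI - V - I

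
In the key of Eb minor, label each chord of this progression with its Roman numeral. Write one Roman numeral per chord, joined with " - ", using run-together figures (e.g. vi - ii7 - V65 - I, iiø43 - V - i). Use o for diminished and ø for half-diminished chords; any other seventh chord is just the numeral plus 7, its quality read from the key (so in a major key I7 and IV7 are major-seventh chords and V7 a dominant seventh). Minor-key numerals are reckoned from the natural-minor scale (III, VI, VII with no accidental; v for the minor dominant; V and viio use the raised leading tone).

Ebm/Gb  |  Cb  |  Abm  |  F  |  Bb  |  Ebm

i6 - VI - iv - V/V - V - i

Ebm/Gb: minor triad on Eb = scale degree 1 → i6.
Cb: root Cb is the submediant; major triad there is VI.
Abm: root Ab is the subdominant; minor triad there is iv.
F is the secondary dominant of V (major triad on F): V/V.
Bb: major triad on Bb = scale degree 5 → V.
Ebm has root Eb, degree 1 in Eb minor, so i.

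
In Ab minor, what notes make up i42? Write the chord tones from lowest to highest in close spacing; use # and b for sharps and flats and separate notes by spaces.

In Ab minor, the tonic is Ab, and the diatonic chord built there is a minor seventh chord.
Stacking thirds from Ab gives Ab-Cb-Eb-Gb.
With the 42 figure the chord is in third inversion; from the bass Gb upward in close position it reads Gb-Ab-Cb-Eb.

Gb Ab Cb Eb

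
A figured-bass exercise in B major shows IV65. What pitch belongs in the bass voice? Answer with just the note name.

G#

IV in B major has root E; the chord is E-G#-B-D#.
The figure 65 means first inversion — the third is in the bass.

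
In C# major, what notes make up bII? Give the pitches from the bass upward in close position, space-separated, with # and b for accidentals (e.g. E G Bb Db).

Scale degree 2 in C# major is D#; lowering it a half step gives D. bII is the Neapolitan chord — a major triad on the lowered second degree.
So the chord is D-F#-A, a major triad.

D F# A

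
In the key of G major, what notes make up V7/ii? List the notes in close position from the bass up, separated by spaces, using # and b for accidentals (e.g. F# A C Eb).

E G# B D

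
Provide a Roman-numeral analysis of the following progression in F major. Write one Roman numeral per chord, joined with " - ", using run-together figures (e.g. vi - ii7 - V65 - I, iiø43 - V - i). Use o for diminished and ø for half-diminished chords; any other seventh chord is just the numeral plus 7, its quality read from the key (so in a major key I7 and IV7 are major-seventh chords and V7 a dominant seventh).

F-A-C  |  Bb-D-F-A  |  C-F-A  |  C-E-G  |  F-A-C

F-A-C: major triad on F = scale degree 1 → I.
Bb-D-F-A: major seventh chord on Bb = scale degree 4 → IV7.
C-F-A: root F is the tonic; major triad there is I64.
C-E-G has root C, degree 5 in F major, so V.
F-A-C has root F, degree 1 in F major, so I.

I - IV7 - I64 - V - I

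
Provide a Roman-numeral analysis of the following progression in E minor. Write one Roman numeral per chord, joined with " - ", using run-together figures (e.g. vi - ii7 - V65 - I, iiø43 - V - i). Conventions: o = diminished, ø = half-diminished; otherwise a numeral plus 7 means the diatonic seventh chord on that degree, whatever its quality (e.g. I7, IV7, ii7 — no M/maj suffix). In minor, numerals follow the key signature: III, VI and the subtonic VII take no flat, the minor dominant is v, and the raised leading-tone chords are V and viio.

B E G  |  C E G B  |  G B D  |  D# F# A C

B-E-G: root E is the tonic; minor triad there is i64.
C-E-G-B: major seventh chord on C = scale degree 6 → VI7.
G-B-D: major triad on G = scale degree 3 → III.
D#-F#-A-C: fully diminished seventh chord on D# = scale degree 7 → viio7.

i64 - VI7 - III - viio7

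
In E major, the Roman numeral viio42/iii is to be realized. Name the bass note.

The applied chord viio42/iii is rooted on F##: F##-A#-C#-E.
The figure 42 means third inversion — the seventh is in the bass.

E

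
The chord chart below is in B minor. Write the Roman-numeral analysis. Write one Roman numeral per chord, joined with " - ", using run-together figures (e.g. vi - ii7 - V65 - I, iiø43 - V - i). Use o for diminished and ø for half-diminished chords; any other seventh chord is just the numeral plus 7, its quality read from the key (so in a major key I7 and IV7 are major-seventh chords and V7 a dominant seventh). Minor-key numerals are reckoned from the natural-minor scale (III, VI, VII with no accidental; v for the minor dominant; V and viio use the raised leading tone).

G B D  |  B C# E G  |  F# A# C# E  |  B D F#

VI - iiø42 - V7 - i

G-B-D: major triad on G = scale degree 6 → VI.
B-C#-E-G: half-diminished seventh chord on C# = scale degree 2 → iiø42.
F#-A#-C#-E: root F# is the dominant; dominant seventh chord there is V7.
B-D-F# has root B, degree 1 in B minor, so i.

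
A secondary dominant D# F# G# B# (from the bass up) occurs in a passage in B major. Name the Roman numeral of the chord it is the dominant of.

ii

The chord is a dominant seventh chord on G#.
A dominant resolves down a perfect fifth: G# → C#. In B major, C# is scale degree 2, i.e. ii.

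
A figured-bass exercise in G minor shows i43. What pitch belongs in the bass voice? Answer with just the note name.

i in G minor has root G; the chord is G-Bb-D-F.
The figure 43 means second inversion — the fifth is in the bass.

D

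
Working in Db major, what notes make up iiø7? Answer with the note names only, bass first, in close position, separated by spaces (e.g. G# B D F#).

Scale degree 2 in Db major is Eb; here the chord built on it is altered to a half-diminished seventh chord. iiø7 is the half-diminished supertonic seventh, borrowed from the parallel minor.
So the chord is Eb-Gb-Bbb-Db, a half-diminished seventh chord.

Eb Gb Bbb Db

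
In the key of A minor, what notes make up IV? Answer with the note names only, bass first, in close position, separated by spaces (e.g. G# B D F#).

D F# A

Scale degree 4 in A minor is D; here the chord built on it is altered to a major triad. IV is the major subdominant, borrowed from the parallel major.
So the chord is D-F#-A.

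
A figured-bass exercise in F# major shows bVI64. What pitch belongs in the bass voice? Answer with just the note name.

A

bVI in F# major has root D; the chord is D-F#-A.
The figure 64 means second inversion — the fifth is in the bass.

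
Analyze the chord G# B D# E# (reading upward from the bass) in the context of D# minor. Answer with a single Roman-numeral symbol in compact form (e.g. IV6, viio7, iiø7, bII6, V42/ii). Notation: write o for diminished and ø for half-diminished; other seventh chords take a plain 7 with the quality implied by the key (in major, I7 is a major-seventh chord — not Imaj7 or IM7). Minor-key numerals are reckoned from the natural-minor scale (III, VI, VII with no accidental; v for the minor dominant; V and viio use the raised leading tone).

iiø65

The pitches E#-G#-B-D# form a half-diminished seventh chord rooted on E#.
E# is scale degree 2 in D# minor, and a half-diminished seventh chord on that degree is written iiø7.
With G# in the bass the chord is in first inversion, so the figured bass is 65.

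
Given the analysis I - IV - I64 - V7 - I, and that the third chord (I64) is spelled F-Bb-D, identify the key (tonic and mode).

Bb major

The anchor chord is a major triad on Bb, labeled I64.
If Bb is scale degree 1 and the mode makes that degree carry a major triad, the tonic is Bb and the mode is major.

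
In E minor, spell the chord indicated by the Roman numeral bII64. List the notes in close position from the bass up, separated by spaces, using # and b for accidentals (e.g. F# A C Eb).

C F A

Scale degree 2 in E minor is F#; lowering it a half step gives F. bII64 is the Neapolitan chord — a major triad on the lowered second degree.
So the chord is F-A-C, a major triad.
With the 64 figure the chord is in second inversion; from the bass C upward in close position it reads C-F-A.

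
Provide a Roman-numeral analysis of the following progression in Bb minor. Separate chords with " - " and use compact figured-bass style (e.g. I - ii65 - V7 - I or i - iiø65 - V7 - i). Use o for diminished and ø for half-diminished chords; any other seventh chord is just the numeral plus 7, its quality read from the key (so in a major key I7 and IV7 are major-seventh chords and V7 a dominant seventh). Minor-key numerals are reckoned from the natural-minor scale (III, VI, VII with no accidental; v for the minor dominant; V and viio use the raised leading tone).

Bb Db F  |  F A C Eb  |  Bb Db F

i - V7 - i

Bb-Db-F: minor triad on Bb = scale degree 1 → i.
F-A-C-Eb has root F, degree 5 in Bb minor, so V7.
Bb-Db-F has root Bb, degree 1 in Bb minor, so i.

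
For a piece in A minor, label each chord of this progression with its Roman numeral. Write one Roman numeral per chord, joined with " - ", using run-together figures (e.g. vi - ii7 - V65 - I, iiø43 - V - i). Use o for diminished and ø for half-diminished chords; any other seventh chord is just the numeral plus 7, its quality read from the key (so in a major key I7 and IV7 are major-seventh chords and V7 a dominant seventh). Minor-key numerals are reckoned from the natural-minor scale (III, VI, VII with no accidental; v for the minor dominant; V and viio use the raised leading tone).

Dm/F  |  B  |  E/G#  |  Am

iv6 - V/V - V6 - i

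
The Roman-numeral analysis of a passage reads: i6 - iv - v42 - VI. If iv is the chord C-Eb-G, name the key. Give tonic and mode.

The chord Cm is a minor triad rooted on C; its label is iv.
If C is scale degree 4 and the mode makes that degree carry a minor triad, the tonic is G and the mode is minor.

G minor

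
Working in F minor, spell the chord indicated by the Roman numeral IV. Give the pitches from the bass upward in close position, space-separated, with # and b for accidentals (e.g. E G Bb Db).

Bb D F

IV is the major subdominant, borrowed from the parallel major. In F minor that root is Bb.
So the chord is Bb-D-F, a major triad.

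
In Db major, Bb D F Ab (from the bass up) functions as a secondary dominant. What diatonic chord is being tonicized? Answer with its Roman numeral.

The chord is a dominant seventh chord on Bb.
A dominant resolves down a perfect fifth: Bb → Eb. In Db major, Eb is scale degree 2, i.e. ii.

ii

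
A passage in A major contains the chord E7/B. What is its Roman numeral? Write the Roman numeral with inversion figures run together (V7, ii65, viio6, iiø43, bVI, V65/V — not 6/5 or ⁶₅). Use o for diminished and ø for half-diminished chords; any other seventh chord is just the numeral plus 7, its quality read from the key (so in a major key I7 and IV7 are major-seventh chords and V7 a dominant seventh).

The pitches E-G#-B-D form a dominant seventh chord rooted on E.
In A major, E is the dominant; the diatonic dominant seventh chord there is V7.
With B in the bass the chord is in second inversion, so the figured bass is 43.

V43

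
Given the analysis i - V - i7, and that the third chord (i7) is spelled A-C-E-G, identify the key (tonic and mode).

A minor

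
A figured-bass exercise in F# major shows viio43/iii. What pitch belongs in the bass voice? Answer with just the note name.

The applied chord viio43/iii is rooted on G##: G##-B#-D#-F#.
The figure 43 means second inversion — the fifth is in the bass.

D#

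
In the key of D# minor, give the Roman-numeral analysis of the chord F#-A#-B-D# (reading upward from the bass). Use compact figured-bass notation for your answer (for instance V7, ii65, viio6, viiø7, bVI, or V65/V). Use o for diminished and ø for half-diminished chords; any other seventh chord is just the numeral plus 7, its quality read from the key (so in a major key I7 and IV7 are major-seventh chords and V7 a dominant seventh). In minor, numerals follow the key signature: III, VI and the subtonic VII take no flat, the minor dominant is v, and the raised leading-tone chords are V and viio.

VI43

Stacked in thirds the chord is B-D#-F#-A#: a major seventh chord on B.
B is scale degree 6 in D# minor, and a major seventh chord on that degree is written VI7.
With F# in the bass the chord is in second inversion, so the figured bass is 43.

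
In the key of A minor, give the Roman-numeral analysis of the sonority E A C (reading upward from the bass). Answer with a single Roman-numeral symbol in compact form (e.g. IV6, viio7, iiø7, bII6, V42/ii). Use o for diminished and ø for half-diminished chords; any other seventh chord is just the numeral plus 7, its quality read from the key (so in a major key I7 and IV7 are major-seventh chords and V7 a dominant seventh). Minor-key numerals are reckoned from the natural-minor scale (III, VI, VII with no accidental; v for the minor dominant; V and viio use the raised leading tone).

i64

The pitches A-C-E form a minor triad rooted on A.
A is scale degree 1 in A minor, and a minor triad on that degree is written i.
With E in the bass the chord is in second inversion, so the figured bass is 64.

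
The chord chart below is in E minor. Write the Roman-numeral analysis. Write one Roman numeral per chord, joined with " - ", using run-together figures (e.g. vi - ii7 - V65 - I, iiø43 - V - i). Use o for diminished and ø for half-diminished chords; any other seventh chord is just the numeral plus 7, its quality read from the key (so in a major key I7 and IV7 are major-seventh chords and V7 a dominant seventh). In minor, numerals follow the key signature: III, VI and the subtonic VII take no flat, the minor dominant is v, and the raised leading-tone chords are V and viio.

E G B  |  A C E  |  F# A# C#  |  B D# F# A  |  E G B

E-G-B has root E, degree 1 in E minor, so i.
A-C-E has root A, degree 4 in E minor, so iv.
F#-A#-C#: a major triad on F#, the applied dominant of V → V/V.
B-D#-F#-A: root B is the dominant; dominant seventh chord there is V7.
E-G-B: root E is the tonic; minor triad there is i.

i - iv - V/V - V7 - i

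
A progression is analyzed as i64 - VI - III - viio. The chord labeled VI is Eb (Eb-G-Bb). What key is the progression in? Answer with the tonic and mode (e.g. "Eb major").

G minor

The anchor chord is a major triad on Eb, labeled VI.
If Eb is scale degree 6 and the mode makes that degree carry a major triad, the tonic is G and the mode is minor.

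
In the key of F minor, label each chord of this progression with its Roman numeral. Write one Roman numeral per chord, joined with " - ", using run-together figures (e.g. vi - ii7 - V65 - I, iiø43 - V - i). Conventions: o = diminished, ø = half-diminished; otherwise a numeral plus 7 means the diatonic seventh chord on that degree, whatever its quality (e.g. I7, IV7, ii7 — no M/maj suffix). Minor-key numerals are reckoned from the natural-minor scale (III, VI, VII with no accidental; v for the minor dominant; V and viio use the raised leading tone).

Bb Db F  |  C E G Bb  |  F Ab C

Bb-Db-F: minor triad on Bb = scale degree 4 → iv.
C-E-G-Bb: dominant seventh chord on C = scale degree 5 → V7.
F-Ab-C: minor triad on F = scale degree 1 → i.

iv - V7 - i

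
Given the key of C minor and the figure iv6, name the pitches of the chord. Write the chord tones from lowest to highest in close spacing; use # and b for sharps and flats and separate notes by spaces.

Ab C F

In C minor, the subdominant is F, and the diatonic chord built there is a minor triad.
That chord is spelled F-Ab-C.
With the 6 figure the chord is in first inversion; from the bass Ab upward in close position it reads Ab-C-F.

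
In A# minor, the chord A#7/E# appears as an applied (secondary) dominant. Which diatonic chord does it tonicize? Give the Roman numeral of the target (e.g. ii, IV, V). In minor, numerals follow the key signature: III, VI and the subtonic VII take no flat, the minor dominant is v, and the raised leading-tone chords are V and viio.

The chord is a dominant seventh chord on A#.
A dominant resolves down a perfect fifth: A# → D#. In A# minor, D# is scale degree 4, i.e. iv.

iv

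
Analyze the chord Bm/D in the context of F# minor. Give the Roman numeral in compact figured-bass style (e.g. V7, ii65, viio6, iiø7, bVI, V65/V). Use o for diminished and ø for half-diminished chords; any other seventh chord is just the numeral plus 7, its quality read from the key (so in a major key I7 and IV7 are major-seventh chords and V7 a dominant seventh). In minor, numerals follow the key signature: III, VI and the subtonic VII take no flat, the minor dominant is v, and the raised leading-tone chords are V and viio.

Stacked in thirds the chord is B-D-F#: a minor triad on B.
In F# minor, B is the subdominant; the diatonic minor triad there is iv.
With D in the bass the chord is in first inversion, so the figured bass is 6.

iv6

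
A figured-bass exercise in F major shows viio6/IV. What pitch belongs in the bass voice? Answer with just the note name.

C

The applied chord viio6/IV is rooted on A: A-C-Eb.
The figure 6 means first inversion — the third is in the bass.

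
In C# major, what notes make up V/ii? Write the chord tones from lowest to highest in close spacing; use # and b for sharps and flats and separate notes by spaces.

V/ii is a secondary dominant — the dominant triad of ii. ii in C# major is D#, so the applied chord's root is A#, a perfect fifth above.
Building a major triad on A# gives A#-C##-E#.

A# C## E#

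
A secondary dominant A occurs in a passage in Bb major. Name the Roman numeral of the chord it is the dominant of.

iii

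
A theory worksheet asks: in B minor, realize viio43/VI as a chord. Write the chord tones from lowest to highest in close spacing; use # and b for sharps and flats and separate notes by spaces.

viio43/VI is a secondary leading-tone chord. The target VI is G in B minor; the applied chord is rooted a semitone below, on F#.
Building a fully diminished seventh chord on F# gives F#-A-C-Eb.
The figured bass 43 indicates second inversion, placing the fifth (C) in the bass: C-Eb-F#-A.

C Eb F# A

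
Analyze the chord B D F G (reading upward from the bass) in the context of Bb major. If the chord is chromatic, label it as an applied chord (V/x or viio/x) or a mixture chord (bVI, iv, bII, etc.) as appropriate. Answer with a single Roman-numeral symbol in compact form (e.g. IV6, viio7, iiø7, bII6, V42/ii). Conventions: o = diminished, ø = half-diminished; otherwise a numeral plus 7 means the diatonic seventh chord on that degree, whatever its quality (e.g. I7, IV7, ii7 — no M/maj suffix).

Stacked in thirds the chord is G-B-D-F: a dominant seventh chord on G.
G is not a diatonic chord root with this quality in Bb major, but it lies a perfect fifth above C (ii), so the chord functions as an applied dominant of ii.
With B in the bass the chord is in first inversion, so the figured bass is 65.

V65/ii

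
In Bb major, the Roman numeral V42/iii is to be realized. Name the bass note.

G

The applied chord V42/iii is rooted on A: A-C#-E-G.
The figure 42 means third inversion — the seventh is in the bass.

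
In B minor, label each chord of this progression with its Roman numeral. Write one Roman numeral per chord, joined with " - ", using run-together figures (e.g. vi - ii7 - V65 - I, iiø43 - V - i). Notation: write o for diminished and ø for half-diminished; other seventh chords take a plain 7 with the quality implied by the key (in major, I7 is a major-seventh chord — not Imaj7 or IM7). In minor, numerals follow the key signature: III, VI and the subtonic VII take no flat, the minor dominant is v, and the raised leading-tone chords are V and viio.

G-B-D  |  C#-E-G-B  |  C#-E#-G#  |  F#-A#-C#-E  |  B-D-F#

G-B-D: root G is the submediant; major triad there is VI.
C#-E-G-B: half-diminished seventh chord on C# = scale degree 2 → iiø7.
C#-E#-G#: a major triad on C#, the applied dominant of V → V/V.
F#-A#-C#-E: dominant seventh chord on F# = scale degree 5 → V7.
B-D-F# has root B, degree 1 in B minor, so i.

VI - iiø7 - V/V - V7 - i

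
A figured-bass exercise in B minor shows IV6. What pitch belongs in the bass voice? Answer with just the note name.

IV in B minor has root E; the chord is E-G#-B.
The figure 6 means first inversion — the third is in the bass.

G#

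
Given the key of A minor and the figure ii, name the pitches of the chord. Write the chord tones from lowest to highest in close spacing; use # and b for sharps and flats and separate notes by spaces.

B D F#

Scale degree 2 in A minor is B; here the chord built on it is altered to a minor triad. ii is the minor supertonic, borrowed from the parallel major (the Dorian ii).
So the chord is B-D-F#.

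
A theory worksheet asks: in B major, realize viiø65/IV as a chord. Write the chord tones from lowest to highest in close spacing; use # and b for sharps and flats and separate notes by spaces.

F# A C# D#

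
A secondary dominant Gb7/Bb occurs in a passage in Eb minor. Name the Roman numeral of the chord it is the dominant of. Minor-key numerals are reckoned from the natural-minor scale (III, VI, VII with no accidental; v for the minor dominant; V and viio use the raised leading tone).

VI

The chord is a dominant seventh chord on Gb.
A dominant resolves down a perfect fifth: Gb → Cb. In Eb minor, Cb is scale degree 6, i.e. VI.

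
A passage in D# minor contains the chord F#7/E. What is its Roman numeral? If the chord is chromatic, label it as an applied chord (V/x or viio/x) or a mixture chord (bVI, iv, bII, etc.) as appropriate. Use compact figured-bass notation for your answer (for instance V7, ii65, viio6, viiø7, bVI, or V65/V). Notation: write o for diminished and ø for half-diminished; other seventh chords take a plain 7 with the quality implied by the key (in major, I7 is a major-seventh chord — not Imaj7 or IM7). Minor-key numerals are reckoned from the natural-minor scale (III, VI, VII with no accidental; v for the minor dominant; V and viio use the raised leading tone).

V42/VI

Stacked in thirds the chord is F#-A#-C#-E: a dominant seventh chord on F#.
F# is not a diatonic chord root with this quality in D# minor, but it lies a perfect fifth above B (VI), so the chord functions as an applied dominant of VI.
With E in the bass the chord is in third inversion, so the figured bass is 42.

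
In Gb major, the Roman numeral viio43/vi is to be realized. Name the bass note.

Ab

The applied chord viio43/vi is rooted on D: D-F-Ab-Cb.
The figure 43 means second inversion — the fifth is in the bass.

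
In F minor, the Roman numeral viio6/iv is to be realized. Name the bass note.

C

The applied chord viio6/iv is rooted on A: A-C-Eb.
The figure 6 means first inversion — the third is in the bass.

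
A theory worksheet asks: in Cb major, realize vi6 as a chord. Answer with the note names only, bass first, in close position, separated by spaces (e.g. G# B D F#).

Cb Eb Ab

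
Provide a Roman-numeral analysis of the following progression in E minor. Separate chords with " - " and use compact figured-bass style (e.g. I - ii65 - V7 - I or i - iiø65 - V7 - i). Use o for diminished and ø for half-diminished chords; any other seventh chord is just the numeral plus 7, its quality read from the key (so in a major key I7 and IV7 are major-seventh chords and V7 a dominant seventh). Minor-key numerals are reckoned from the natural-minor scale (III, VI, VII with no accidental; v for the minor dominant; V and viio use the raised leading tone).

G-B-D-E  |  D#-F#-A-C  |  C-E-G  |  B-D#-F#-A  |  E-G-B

i65 - viio7 - VI - V7 - i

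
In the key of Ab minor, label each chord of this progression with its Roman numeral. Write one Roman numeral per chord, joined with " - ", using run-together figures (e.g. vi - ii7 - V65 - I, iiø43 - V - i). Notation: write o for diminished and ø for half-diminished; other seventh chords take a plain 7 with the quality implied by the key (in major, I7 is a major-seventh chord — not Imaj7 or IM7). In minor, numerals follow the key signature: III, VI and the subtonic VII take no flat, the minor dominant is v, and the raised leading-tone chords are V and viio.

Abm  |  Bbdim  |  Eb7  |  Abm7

Abm: minor triad on Ab = scale degree 1 → i.
Bbdim has root Bb, degree 2 in Ab minor, so iio.
Eb7: dominant seventh chord on Eb = scale degree 5 → V7.
Abm7: minor seventh chord on Ab = scale degree 1 → i7.

i - iio - V7 - i7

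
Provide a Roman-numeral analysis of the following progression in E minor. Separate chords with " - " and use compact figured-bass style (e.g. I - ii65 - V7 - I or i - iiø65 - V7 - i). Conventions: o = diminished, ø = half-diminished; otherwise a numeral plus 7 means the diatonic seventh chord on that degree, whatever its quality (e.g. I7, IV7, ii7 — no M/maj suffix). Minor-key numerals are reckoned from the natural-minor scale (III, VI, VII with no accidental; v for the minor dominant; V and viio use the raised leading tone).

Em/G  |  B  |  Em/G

Em/G: root E is the tonic; minor triad there is i6.
B: root B is the dominant; major triad there is V.
Em/G has root E, degree 1 in E minor, so i6.

i6 - V - i6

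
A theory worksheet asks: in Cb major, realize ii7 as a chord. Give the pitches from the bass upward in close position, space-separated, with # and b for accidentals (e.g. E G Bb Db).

In Cb major, the second degree is Db, and the diatonic chord built there is a minor seventh chord.
Stacking thirds from Db gives Db-Fb-Ab-Cb.

Db Fb Ab Cb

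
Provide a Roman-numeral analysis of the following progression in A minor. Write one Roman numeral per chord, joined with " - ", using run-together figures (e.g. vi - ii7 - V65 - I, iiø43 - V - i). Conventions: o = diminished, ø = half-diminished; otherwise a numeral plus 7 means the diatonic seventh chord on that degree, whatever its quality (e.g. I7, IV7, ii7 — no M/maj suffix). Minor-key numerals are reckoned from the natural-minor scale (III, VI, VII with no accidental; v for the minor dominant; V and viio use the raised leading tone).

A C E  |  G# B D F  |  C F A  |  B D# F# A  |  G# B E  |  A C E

i - viio7 - VI64 - V7/V - V6 - i

A-C-E has root A, degree 1 in A minor, so i.
G#-B-D-F: fully diminished seventh chord on G# = scale degree 7 → viio7.
C-F-A: major triad on F = scale degree 6 → VI64.
B-D#-F#-A is the secondary dominant of V (dominant seventh chord on B): V7/V.
G#-B-E: root E is the dominant; major triad there is V6.
A-C-E: minor triad on A = scale degree 1 → i.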